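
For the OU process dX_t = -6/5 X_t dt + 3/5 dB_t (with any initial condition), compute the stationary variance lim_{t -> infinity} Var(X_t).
lim Var(X_t) = 3/20

The OU SDE dX = -theta X dt + sigma dB admits the integrating factor exp(theta t): d(exp(theta t) X_t) = sigma exp(theta t) dB_t. Integrating from 0 to t gives X_t = x_0 * exp(-theta t) + sigma * int_0^t exp(-theta (t-s)) dB_s for any initial x_0. The Itô integral has variance (by the Itô isometry) sigma^2 * int_0^t exp(-2 theta (t - s)) ds = sigma^2 * (1 - exp(-2 theta t)) / (2 theta), independent of x_0.
With theta = 6/5, sigma = 3/5:
  Var(X_t) = (3/5)^2 * (1 - exp(-2*6/5 t)) / (2 * 6/5) = 3/20 - 3*exp(-12*t/5)/20.
As t -> infinity, exp(-2*6/5 t) -> 0, so the stationary variance is sigma^2 / (2 theta) = 3/20.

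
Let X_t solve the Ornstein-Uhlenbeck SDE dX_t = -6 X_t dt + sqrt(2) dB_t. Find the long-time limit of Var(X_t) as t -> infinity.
lim Var(X_t) = 1/6

The OU SDE dX = -theta X dt + sigma dB admits the integrating factor exp(theta t): d(exp(theta t) X_t) = sigma exp(theta t) dB_t. Integrating from 0 to t gives X_t = x_0 * exp(-theta t) + sigma * int_0^t exp(-theta (t-s)) dB_s for any initial x_0. The Itô integral has variance (by the Itô isometry) sigma^2 * int_0^t exp(-2 theta (t - s)) ds = sigma^2 * (1 - exp(-2 theta t)) / (2 theta), independent of x_0.
With theta = 6, sigma = sqrt(2):
  Var(X_t) = (sqrt(2))^2 * (1 - exp(-2*6 t)) / (2 * 6) = 1/6 - exp(-12*t)/6.
As t -> infinity, exp(-2*6 t) -> 0, so the stationary variance is sigma^2 / (2 theta) = 1/6.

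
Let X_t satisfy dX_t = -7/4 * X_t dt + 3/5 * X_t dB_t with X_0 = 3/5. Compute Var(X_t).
Var(X_t) = (9*exp(9*t/25) - 9)*exp(-7*t/2)/25

For GBM dX = mu X dt + sigma X dB with X_0 = x_0, apply Itô to Y = log X: dY = (mu - sigma^2/2) dt + sigma dB, so Y_t = log(x_0) + (mu - sigma^2/2) t + sigma B_t and hence X_t = x_0 * exp((mu - sigma^2/2) t + sigma B_t).
With mu = -7/4, sigma = 3/5, x_0 = 3/5, this gives:
  X_t = 3/5 * exp((-193/100) * t + (3/5) * B_t).
Since sigma*B_t ~ Normal(0, sigma^2 t), E[exp(sigma*B_t)] = exp(sigma^2 t / 2); so E[X_t] = x_0 * exp((mu - sigma^2/2) t) * exp(sigma^2 t / 2) = x_0 * exp(mu t) = 3*exp(-7*t/4)/5.
Var(X_t) = E[X_t^2] - (E[X_t])^2 = x_0^2 * exp(2 mu t) * (exp(sigma^2 t) - 1) = (9*exp(9*t/25) - 9)*exp(-7*t/2)/25.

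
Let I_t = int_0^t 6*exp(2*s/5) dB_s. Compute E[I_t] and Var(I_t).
E[I_t] = 0; Var(I_t) = 45*exp(4*t/5) - 45

The Itô integral of a deterministic integrand f(s) has mean 0 because each increment f(s) * (B_{s+ds} - B_s) has mean 0. By the Itô isometry:
  Var( int_0^t f(s) dB_s ) = E[ (int_0^t f(s) dB_s)^2 ] = int_0^t f(s)^2 ds.
Here f(s) = 6*exp(2*s/5), so f(s)^2 = 36*exp(4*s/5). Integrate:
  int_0^t (36*exp(4*s/5)) ds = 45*exp(4*t/5) - 45.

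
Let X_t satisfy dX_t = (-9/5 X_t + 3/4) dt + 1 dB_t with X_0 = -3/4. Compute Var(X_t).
Var(X_t) = 5/18 - 5*exp(-18*t/5)/18

The variance V(t) = Var(X_t) satisfies V'(t) = 2 a V(t) + c^2 with V(0) = 0 (drift coefficient is linear in X, diffusion is constant). With a = -9/5, c = 1, the solution is
  V(t) = (c^2 / (2 a)) * (exp(2 a t) - 1)
       = (1^2 / (2*(-9/5))) * (exp((-18/5) t) - 1)
       = 5/18 - 5*exp(-18*t/5)/18.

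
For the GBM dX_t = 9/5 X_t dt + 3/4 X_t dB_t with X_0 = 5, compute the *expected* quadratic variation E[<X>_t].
E[<X>_t] = 125*exp(333*t/80)/37 - 125/37

<X>_t = int_0^t ((3/4) * X_s)^2 ds. Taking expectation inside the integral: E[<X>_t] = (3/4)^2 * int_0^t E[X_s^2] ds. For GBM, E[X_s^2] = x_0^2 * exp((2 mu + sigma^2) s). Integrating:
  E[<X>_t] = (3/4)^2 * 5^2 * (exp((2*(9/5) + (3/4)^2) t) - 1) / (2*(9/5) + (3/4)^2)
           = (3/4)^2 * 5^2 * (exp((333/80) t) - 1) / (333/80) = 125*exp(333*t/80)/37 - 125/37.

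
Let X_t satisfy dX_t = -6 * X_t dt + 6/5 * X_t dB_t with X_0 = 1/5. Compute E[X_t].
E[X_t] = exp(-6*t)/5

For GBM dX = mu X dt + sigma X dB with X_0 = x_0, apply Itô to Y = log X: dY = (mu - sigma^2/2) dt + sigma dB, so Y_t = log(x_0) + (mu - sigma^2/2) t + sigma B_t and hence X_t = x_0 * exp((mu - sigma^2/2) t + sigma B_t).
With mu = -6, sigma = 6/5, x_0 = 1/5, this gives:
  X_t = 1/5 * exp((-168/25) * t + (6/5) * B_t).
Since sigma*B_t ~ Normal(0, sigma^2 t), E[exp(sigma*B_t)] = exp(sigma^2 t / 2); so E[X_t] = x_0 * exp((mu - sigma^2/2) t) * exp(sigma^2 t / 2) = x_0 * exp(mu t) = exp(-6*t)/5.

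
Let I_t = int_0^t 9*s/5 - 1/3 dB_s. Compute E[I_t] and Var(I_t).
E[I_t] = 0; Var(I_t) = t*(243*t^2 - 135*t + 25)/225

The Itô integral of a deterministic integrand f(s) has mean 0 because each increment f(s) * (B_{s+ds} - B_s) has mean 0. By the Itô isometry:
  Var( int_0^t f(s) dB_s ) = E[ (int_0^t f(s) dB_s)^2 ] = int_0^t f(s)^2 ds.
Here f(s) = 9*s/5 - 1/3, so f(s)^2 = (27*s - 5)^2/225. Integrate:
  int_0^t ((27*s - 5)^2/225) ds = t*(243*t^2 - 135*t + 25)/225.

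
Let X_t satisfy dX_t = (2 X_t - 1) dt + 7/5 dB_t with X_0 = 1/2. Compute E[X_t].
E[X_t] = 1/2

Taking expectations and using E[dB_t] = 0, the mean m(t) = E[X_t] satisfies the ODE m'(t) = a m(t) + b with m(0) = x_0. With a = 2, b = -1, x_0 = 1/2, the solution is
  m(t) = x_0 * exp(a t) + (b/a) * (exp(a t) - 1)
       = (1/2) * exp(2 t) + ((-1)/2) * (exp(2 t) - 1)
       = 1/2.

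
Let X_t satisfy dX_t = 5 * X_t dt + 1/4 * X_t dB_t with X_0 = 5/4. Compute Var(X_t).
Var(X_t) = 25*(exp(t/16) - 1)*exp(10*t)/16

For GBM dX = mu X dt + sigma X dB with X_0 = x_0, apply Itô to Y = log X: dY = (mu - sigma^2/2) dt + sigma dB, so Y_t = log(x_0) + (mu - sigma^2/2) t + sigma B_t and hence X_t = x_0 * exp((mu - sigma^2/2) t + sigma B_t).
With mu = 5, sigma = 1/4, x_0 = 5/4, this gives:
  X_t = 5/4 * exp((159/32) * t + (1/4) * B_t).
Since sigma*B_t ~ Normal(0, sigma^2 t), E[exp(sigma*B_t)] = exp(sigma^2 t / 2); so E[X_t] = x_0 * exp((mu - sigma^2/2) t) * exp(sigma^2 t / 2) = x_0 * exp(mu t) = 5*exp(5*t)/4.
Var(X_t) = E[X_t^2] - (E[X_t])^2 = x_0^2 * exp(2 mu t) * (exp(sigma^2 t) - 1) = 25*(exp(t/16) - 1)*exp(10*t)/16.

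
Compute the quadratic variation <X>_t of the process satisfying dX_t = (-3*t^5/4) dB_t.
<X>_t = 9*t^11/176

For an Itô process dX_t = a(t) dt + b(t) dB_t, the quadratic variation is <X>_t = int_0^t b(s)^2 ds (the drift term does not contribute). Here b(s) = -3*s^5/4, so
  b(s)^2 = 9*s^10/16.
Integrating from 0 to t:
  <X>_t = int_0^t (9*s^10/16) ds = 9*t^11/176.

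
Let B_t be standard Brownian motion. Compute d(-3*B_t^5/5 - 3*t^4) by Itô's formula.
d(-3*B_t^5/5 - 3*t^4) = (-6*B_t^3 - 12*t^3) dt + (-3*B_t^4) dB_t

Itô's formula for f(t, x): d f(t, B_t) = (f_t + (1/2) f_xx) dt + f_x dB_t. Compute partials of f(t, x) = -3*t^4 - 3*x^5/5:
  f_t(t,x)  = -12*t^3
  f_x(t,x)  = -3*x^4
  f_xx(t,x) = -12*x^3
Assemble drift = f_t + (1/2) f_xx = -12*t^3 - 6*x^3 and diffusion = f_x = -3*x^4. Substituting x = B_t:
  d(-3*B_t^5/5 - 3*t^4) = (-6*B_t^3 - 12*t^3) dt + (-3*B_t^4) dB_t.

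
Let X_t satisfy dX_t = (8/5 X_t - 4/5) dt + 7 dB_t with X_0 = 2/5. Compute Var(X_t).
Var(X_t) = 245*exp(16*t/5)/16 - 245/16

The variance V(t) = Var(X_t) satisfies V'(t) = 2 a V(t) + c^2 with V(0) = 0 (drift coefficient is linear in X, diffusion is constant). With a = 8/5, c = 7, the solution is
  V(t) = (c^2 / (2 a)) * (exp(2 a t) - 1)
       = (7^2 / (2*(8/5))) * (exp((16/5) t) - 1)
       = 245*exp(16*t/5)/16 - 245/16.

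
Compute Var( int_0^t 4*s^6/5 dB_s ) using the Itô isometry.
Var = 16*t^13/325

The Itô integral of a deterministic integrand f(s) has mean 0 because each increment f(s) * (B_{s+ds} - B_s) has mean 0. By the Itô isometry:
  Var( int_0^t f(s) dB_s ) = E[ (int_0^t f(s) dB_s)^2 ] = int_0^t f(s)^2 ds.
Here f(s) = 4*s^6/5, so f(s)^2 = 16*s^12/25. Integrate:
  int_0^t (16*s^12/25) ds = 16*t^13/325.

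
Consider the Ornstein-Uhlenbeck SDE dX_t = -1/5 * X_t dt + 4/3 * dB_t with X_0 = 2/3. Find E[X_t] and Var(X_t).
E[X_t] = 2*exp(-t/5)/3; Var(X_t) = 40/9 - 40*exp(-2*t/5)/9

The OU SDE dX = -theta X dt + sigma dB admits the integrating factor exp(theta t): d(exp(theta t) X_t) = sigma exp(theta t) dB_t. Integrating from 0 to t:
  X_t = x_0 * exp(-theta t) + sigma * int_0^t exp(-theta (t-s)) dB_s.
The Itô integral has mean 0 and (by the Itô isometry) variance sigma^2 * int_0^t exp(-2 theta (t - s)) ds = sigma^2 * (1 - exp(-2 theta t)) / (2 theta).
With theta = 1/5, sigma = 4/3, x_0 = 2/3:
  E[X_t] = 2/3 * exp(-1/5 t) = 2*exp(-t/5)/3
  Var(X_t) = (4/3)^2 * (1 - exp(-2*1/5 t)) / (2 * 1/5) = 40/9 - 40*exp(-2*t/5)/9.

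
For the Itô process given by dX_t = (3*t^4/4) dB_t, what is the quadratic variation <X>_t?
<X>_t = t^9/16

For an Itô process dX_t = a(t) dt + b(t) dB_t, the quadratic variation is <X>_t = int_0^t b(s)^2 ds (the drift term does not contribute). Here b(s) = 3*s^4/4, so
  b(s)^2 = 9*s^8/16.
Integrating from 0 to t:
  <X>_t = int_0^t (9*s^8/16) ds = t^9/16.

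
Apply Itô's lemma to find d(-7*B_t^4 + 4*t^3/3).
d(-7*B_t^4 + 4*t^3/3) = (-42*B_t^2 + 4*t^2) dt + (-28*B_t^3) dB_t

Itô's formula for f(t, x): d f(t, B_t) = (f_t + (1/2) f_xx) dt + f_x dB_t. Compute partials of f(t, x) = 4*t^3/3 - 7*x^4:
  f_t(t,x)  = 4*t^2
  f_x(t,x)  = -28*x^3
  f_xx(t,x) = -84*x^2
Assemble drift = f_t + (1/2) f_xx = 4*t^2 - 42*x^2 and diffusion = f_x = -28*x^3. Substituting x = B_t:
  d(-7*B_t^4 + 4*t^3/3) = (-42*B_t^2 + 4*t^2) dt + (-28*B_t^3) dB_t.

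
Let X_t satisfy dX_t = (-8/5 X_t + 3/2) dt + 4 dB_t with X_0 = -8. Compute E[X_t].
E[X_t] = 15/16 - 143*exp(-8*t/5)/16

Taking expectations and using E[dB_t] = 0, the mean m(t) = E[X_t] satisfies the ODE m'(t) = a m(t) + b with m(0) = x_0. With a = -8/5, b = 3/2, x_0 = -8, the solution is
  m(t) = x_0 * exp(a t) + (b/a) * (exp(a t) - 1)
       = (-8) * exp((-8/5) t) + ((3/2)/(-8/5)) * (exp((-8/5) t) - 1)
       = 15/16 - 143*exp(-8*t/5)/16.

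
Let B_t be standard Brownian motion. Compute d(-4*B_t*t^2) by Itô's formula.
d(-4*B_t*t^2) = (-8*B_t*t) dt + (-4*t^2) dB_t

Itô's formula for f(t, x): d f(t, B_t) = (f_t + (1/2) f_xx) dt + f_x dB_t. Compute partials of f(t, x) = -4*t^2*x:
  f_t(t,x)  = -8*t*x
  f_x(t,x)  = -4*t^2
  f_xx(t,x) = 0
Assemble drift = f_t + (1/2) f_xx = -8*t*x and diffusion = f_x = -4*t^2. Substituting x = B_t:
  d(-4*B_t*t^2) = (-8*B_t*t) dt + (-4*t^2) dB_t.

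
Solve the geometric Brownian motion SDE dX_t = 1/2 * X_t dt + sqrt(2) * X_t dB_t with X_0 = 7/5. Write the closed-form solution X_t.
X_t = 7/5 * exp((-1/2) * t + (sqrt(2)) * B_t)

For GBM dX = mu X dt + sigma X dB with X_0 = x_0, apply Itô to Y = log X: dY = (mu - sigma^2/2) dt + sigma dB, so Y_t = log(x_0) + (mu - sigma^2/2) t + sigma B_t and hence X_t = x_0 * exp((mu - sigma^2/2) t + sigma B_t).
With mu = 1/2, sigma = sqrt(2), x_0 = 7/5, this gives:
  X_t = 7/5 * exp((-1/2) * t + (sqrt(2)) * B_t).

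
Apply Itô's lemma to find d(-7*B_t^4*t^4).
d(-7*B_t^4*t^4) = (B_t^2*t^3*(-28*B_t^2 - 42*t)) dt + (-28*B_t^3*t^4) dB_t

Itô's formula for f(t, x): d f(t, B_t) = (f_t + (1/2) f_xx) dt + f_x dB_t. Compute partials of f(t, x) = -7*t^4*x^4:
  f_t(t,x)  = -28*t^3*x^4
  f_x(t,x)  = -28*t^4*x^3
  f_xx(t,x) = -84*t^4*x^2
Assemble drift = f_t + (1/2) f_xx = t^3*x^2*(-42*t - 28*x^2) and diffusion = f_x = -28*t^4*x^3. Substituting x = B_t:
  d(-7*B_t^4*t^4) = (B_t^2*t^3*(-28*B_t^2 - 42*t)) dt + (-28*B_t^3*t^4) dB_t.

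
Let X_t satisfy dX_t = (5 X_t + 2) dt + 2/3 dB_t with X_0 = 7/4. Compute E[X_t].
E[X_t] = 43*exp(5*t)/20 - 2/5

Taking expectations and using E[dB_t] = 0, the mean m(t) = E[X_t] satisfies the ODE m'(t) = a m(t) + b with m(0) = x_0. With a = 5, b = 2, x_0 = 7/4, the solution is
  m(t) = x_0 * exp(a t) + (b/a) * (exp(a t) - 1)
       = (7/4) * exp(5 t) + (2/5) * (exp(5 t) - 1)
       = 43*exp(5*t)/20 - 2/5.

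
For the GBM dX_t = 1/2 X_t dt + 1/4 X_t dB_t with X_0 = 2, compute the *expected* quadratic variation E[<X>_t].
E[<X>_t] = 4*exp(17*t/16)/17 - 4/17

<X>_t = int_0^t ((1/4) * X_s)^2 ds. Taking expectation inside the integral: E[<X>_t] = (1/4)^2 * int_0^t E[X_s^2] ds. For GBM, E[X_s^2] = x_0^2 * exp((2 mu + sigma^2) s). Integrating:
  E[<X>_t] = (1/4)^2 * 2^2 * (exp((2*(1/2) + (1/4)^2) t) - 1) / (2*(1/2) + (1/4)^2)
           = (1/4)^2 * 2^2 * (exp((17/16) t) - 1) / (17/16) = 4*exp(17*t/16)/17 - 4/17.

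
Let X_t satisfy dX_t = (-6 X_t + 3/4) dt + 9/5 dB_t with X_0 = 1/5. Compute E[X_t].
E[X_t] = 1/8 + 3*exp(-6*t)/40

Taking expectations and using E[dB_t] = 0, the mean m(t) = E[X_t] satisfies the ODE m'(t) = a m(t) + b with m(0) = x_0. With a = -6, b = 3/4, x_0 = 1/5, the solution is
  m(t) = x_0 * exp(a t) + (b/a) * (exp(a t) - 1)
       = (1/5) * exp((-6) t) + ((3/4)/(-6)) * (exp((-6) t) - 1)
       = 1/8 + 3*exp(-6*t)/40.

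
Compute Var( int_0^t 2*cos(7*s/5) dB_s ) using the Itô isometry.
Var = 2*t + 5*sin(14*t/5)/7

The Itô integral of a deterministic integrand f(s) has mean 0 because each increment f(s) * (B_{s+ds} - B_s) has mean 0. By the Itô isometry:
  Var( int_0^t f(s) dB_s ) = E[ (int_0^t f(s) dB_s)^2 ] = int_0^t f(s)^2 ds.
Here f(s) = 2*cos(7*s/5), so f(s)^2 = 4*cos(7*s/5)^2. Integrate:
  int_0^t (4*cos(7*s/5)^2) ds = 2*t + 5*sin(14*t/5)/7.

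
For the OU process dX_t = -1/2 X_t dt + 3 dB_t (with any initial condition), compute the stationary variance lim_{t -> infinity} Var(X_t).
lim Var(X_t) = 9

The OU SDE dX = -theta X dt + sigma dB admits the integrating factor exp(theta t): d(exp(theta t) X_t) = sigma exp(theta t) dB_t. Integrating from 0 to t gives X_t = x_0 * exp(-theta t) + sigma * int_0^t exp(-theta (t-s)) dB_s for any initial x_0. The Itô integral has variance (by the Itô isometry) sigma^2 * int_0^t exp(-2 theta (t - s)) ds = sigma^2 * (1 - exp(-2 theta t)) / (2 theta), independent of x_0.
With theta = 1/2, sigma = 3:
  Var(X_t) = (3)^2 * (1 - exp(-2*1/2 t)) / (2 * 1/2) = 9 - 9*exp(-t).
As t -> infinity, exp(-2*1/2 t) -> 0, so the stationary variance is sigma^2 / (2 theta) = 9.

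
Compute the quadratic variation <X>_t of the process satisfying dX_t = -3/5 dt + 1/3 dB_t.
<X>_t = t/9

For an Itô process dX_t = a(t) dt + b(t) dB_t, the quadratic variation is <X>_t = int_0^t b(s)^2 ds (the drift term does not contribute). Here b(s) = 1/3, so
  b(s)^2 = 1/9.
Integrating from 0 to t:
  <X>_t = int_0^t (1/9) ds = t/9.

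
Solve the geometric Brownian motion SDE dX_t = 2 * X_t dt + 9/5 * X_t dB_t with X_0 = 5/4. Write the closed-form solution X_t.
X_t = 5/4 * exp((19/50) * t + (9/5) * B_t)

For GBM dX = mu X dt + sigma X dB with X_0 = x_0, apply Itô to Y = log X: dY = (mu - sigma^2/2) dt + sigma dB, so Y_t = log(x_0) + (mu - sigma^2/2) t + sigma B_t and hence X_t = x_0 * exp((mu - sigma^2/2) t + sigma B_t).
With mu = 2, sigma = 9/5, x_0 = 5/4, this gives:
  X_t = 5/4 * exp((19/50) * t + (9/5) * B_t).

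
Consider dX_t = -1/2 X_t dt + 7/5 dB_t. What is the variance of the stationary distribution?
lim Var(X_t) = 49/25

The OU SDE dX = -theta X dt + sigma dB admits the integrating factor exp(theta t): d(exp(theta t) X_t) = sigma exp(theta t) dB_t. Integrating from 0 to t gives X_t = x_0 * exp(-theta t) + sigma * int_0^t exp(-theta (t-s)) dB_s for any initial x_0. The Itô integral has variance (by the Itô isometry) sigma^2 * int_0^t exp(-2 theta (t - s)) ds = sigma^2 * (1 - exp(-2 theta t)) / (2 theta), independent of x_0.
With theta = 1/2, sigma = 7/5:
  Var(X_t) = (7/5)^2 * (1 - exp(-2*1/2 t)) / (2 * 1/2) = 49/25 - 49*exp(-t)/25.
As t -> infinity, exp(-2*1/2 t) -> 0, so the stationary variance is sigma^2 / (2 theta) = 49/25.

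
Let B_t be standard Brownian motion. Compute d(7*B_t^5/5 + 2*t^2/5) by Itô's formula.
d(7*B_t^5/5 + 2*t^2/5) = (14*B_t^3 + 4*t/5) dt + (7*B_t^4) dB_t

Itô's formula for f(t, x): d f(t, B_t) = (f_t + (1/2) f_xx) dt + f_x dB_t. Compute partials of f(t, x) = 2*t^2/5 + 7*x^5/5:
  f_t(t,x)  = 4*t/5
  f_x(t,x)  = 7*x^4
  f_xx(t,x) = 28*x^3
Assemble drift = f_t + (1/2) f_xx = 4*t/5 + 14*x^3 and diffusion = f_x = 7*x^4. Substituting x = B_t:
  d(7*B_t^5/5 + 2*t^2/5) = (14*B_t^3 + 4*t/5) dt + (7*B_t^4) dB_t.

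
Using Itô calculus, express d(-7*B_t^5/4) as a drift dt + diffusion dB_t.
d(-7*B_t^5/4) = (-35*B_t^3/2) dt + (-35*B_t^4/4) dB_t

Itô's formula for f(B_t) gives d f(B_t) = f'(B_t) dB_t + (1/2) f''(B_t) dt. Compute derivatives of f(x) = -7*x^5/4:
  f'(x)  = -35*x^4/4
  f''(x) = -35*x^3
Substitute x = B_t and multiply the f'' term by 1/2:
  drift     = (1/2) * (-35*x^3) evaluated at B_t = -35*B_t^3/2
  diffusion = (-35*x^4/4) evaluated at B_t = -35*B_t^4/4
Therefore d(-7*B_t^5/4) = (-35*B_t^3/2) dt + (-35*B_t^4/4) dB_t.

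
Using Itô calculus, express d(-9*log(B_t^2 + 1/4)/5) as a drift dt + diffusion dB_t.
d(-9*log(B_t^2 + 1/4)/5) = (36*(4*B_t^2 - 1)/(5*(4*B_t^2 + 1)^2)) dt + (-72*B_t/(20*B_t^2 + 5)) dB_t

Itô's formula for f(B_t) gives d f(B_t) = f'(B_t) dB_t + (1/2) f''(B_t) dt. Compute derivatives of f(x) = -9*log(x^2 + 1/4)/5:
  f'(x)  = -72*x/(20*x^2 + 5)
  f''(x) = 72*(4*x^2 - 1)/(5*(4*x^2 + 1)^2)
Substitute x = B_t and multiply the f'' term by 1/2:
  drift     = (1/2) * (72*(4*x^2 - 1)/(5*(4*x^2 + 1)^2)) evaluated at B_t = 36*(4*B_t^2 - 1)/(5*(4*B_t^2 + 1)^2)
  diffusion = (-72*x/(20*x^2 + 5)) evaluated at B_t = -72*B_t/(20*B_t^2 + 5)
Therefore d(-9*log(B_t^2 + 1/4)/5) = (36*(4*B_t^2 - 1)/(5*(4*B_t^2 + 1)^2)) dt + (-72*B_t/(20*B_t^2 + 5)) dB_t.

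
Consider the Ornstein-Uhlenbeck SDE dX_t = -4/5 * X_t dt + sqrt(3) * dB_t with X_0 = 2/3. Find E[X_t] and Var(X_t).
E[X_t] = 2*exp(-4*t/5)/3; Var(X_t) = 15/8 - 15*exp(-8*t/5)/8

The OU SDE dX = -theta X dt + sigma dB admits the integrating factor exp(theta t): d(exp(theta t) X_t) = sigma exp(theta t) dB_t. Integrating from 0 to t:
  X_t = x_0 * exp(-theta t) + sigma * int_0^t exp(-theta (t-s)) dB_s.
The Itô integral has mean 0 and (by the Itô isometry) variance sigma^2 * int_0^t exp(-2 theta (t - s)) ds = sigma^2 * (1 - exp(-2 theta t)) / (2 theta).
With theta = 4/5, sigma = sqrt(3), x_0 = 2/3:
  E[X_t] = 2/3 * exp(-4/5 t) = 2*exp(-4*t/5)/3
  Var(X_t) = (sqrt(3))^2 * (1 - exp(-2*4/5 t)) / (2 * 4/5) = 15/8 - 15*exp(-8*t/5)/8.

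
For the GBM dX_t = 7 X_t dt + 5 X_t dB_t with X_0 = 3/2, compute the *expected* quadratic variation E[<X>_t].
E[<X>_t] = 75*exp(39*t)/52 - 75/52

<X>_t = int_0^t (5 * X_s)^2 ds. Taking expectation inside the integral: E[<X>_t] = 5^2 * int_0^t E[X_s^2] ds. For GBM, E[X_s^2] = x_0^2 * exp((2 mu + sigma^2) s). Integrating:
  E[<X>_t] = 5^2 * (3/2)^2 * (exp((2*7 + 5^2) t) - 1) / (2*7 + 5^2)
           = 5^2 * (3/2)^2 * (exp(39 t) - 1) / 39 = 75*exp(39*t)/52 - 75/52.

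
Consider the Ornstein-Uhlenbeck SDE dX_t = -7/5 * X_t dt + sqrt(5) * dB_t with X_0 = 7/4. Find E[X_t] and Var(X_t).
E[X_t] = 7*exp(-7*t/5)/4; Var(X_t) = 25/14 - 25*exp(-14*t/5)/14

The OU SDE dX = -theta X dt + sigma dB admits the integrating factor exp(theta t): d(exp(theta t) X_t) = sigma exp(theta t) dB_t. Integrating from 0 to t:
  X_t = x_0 * exp(-theta t) + sigma * int_0^t exp(-theta (t-s)) dB_s.
The Itô integral has mean 0 and (by the Itô isometry) variance sigma^2 * int_0^t exp(-2 theta (t - s)) ds = sigma^2 * (1 - exp(-2 theta t)) / (2 theta).
With theta = 7/5, sigma = sqrt(5), x_0 = 7/4:
  E[X_t] = 7/4 * exp(-7/5 t) = 7*exp(-7*t/5)/4
  Var(X_t) = (sqrt(5))^2 * (1 - exp(-2*7/5 t)) / (2 * 7/5) = 25/14 - 25*exp(-14*t/5)/14.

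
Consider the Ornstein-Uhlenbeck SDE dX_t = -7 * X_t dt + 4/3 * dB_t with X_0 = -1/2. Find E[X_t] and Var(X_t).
E[X_t] = -exp(-7*t)/2; Var(X_t) = 8/63 - 8*exp(-14*t)/63

The OU SDE dX = -theta X dt + sigma dB admits the integrating factor exp(theta t): d(exp(theta t) X_t) = sigma exp(theta t) dB_t. Integrating from 0 to t:
  X_t = x_0 * exp(-theta t) + sigma * int_0^t exp(-theta (t-s)) dB_s.
The Itô integral has mean 0 and (by the Itô isometry) variance sigma^2 * int_0^t exp(-2 theta (t - s)) ds = sigma^2 * (1 - exp(-2 theta t)) / (2 theta).
With theta = 7, sigma = 4/3, x_0 = -1/2:
  E[X_t] = -1/2 * exp(-7 t) = -exp(-7*t)/2
  Var(X_t) = (4/3)^2 * (1 - exp(-2*7 t)) / (2 * 7) = 8/63 - 8*exp(-14*t)/63.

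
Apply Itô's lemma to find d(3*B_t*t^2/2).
d(3*B_t*t^2/2) = (3*B_t*t) dt + (3*t^2/2) dB_t

Itô's formula for f(t, x): d f(t, B_t) = (f_t + (1/2) f_xx) dt + f_x dB_t. Compute partials of f(t, x) = 3*t^2*x/2:
  f_t(t,x)  = 3*t*x
  f_x(t,x)  = 3*t^2/2
  f_xx(t,x) = 0
Assemble drift = f_t + (1/2) f_xx = 3*t*x and diffusion = f_x = 3*t^2/2. Substituting x = B_t:
  d(3*B_t*t^2/2) = (3*B_t*t) dt + (3*t^2/2) dB_t.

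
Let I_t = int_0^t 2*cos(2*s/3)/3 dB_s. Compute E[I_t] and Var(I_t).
E[I_t] = 0; Var(I_t) = 2*t/9 + sin(4*t/3)/6

The Itô integral of a deterministic integrand f(s) has mean 0 because each increment f(s) * (B_{s+ds} - B_s) has mean 0. By the Itô isometry:
  Var( int_0^t f(s) dB_s ) = E[ (int_0^t f(s) dB_s)^2 ] = int_0^t f(s)^2 ds.
Here f(s) = 2*cos(2*s/3)/3, so f(s)^2 = 4*cos(2*s/3)^2/9. Integrate:
  int_0^t (4*cos(2*s/3)^2/9) ds = 2*t/9 + sin(4*t/3)/6.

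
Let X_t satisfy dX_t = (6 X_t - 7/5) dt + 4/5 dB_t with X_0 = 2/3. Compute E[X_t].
E[X_t] = 13*exp(6*t)/30 + 7/30

Taking expectations and using E[dB_t] = 0, the mean m(t) = E[X_t] satisfies the ODE m'(t) = a m(t) + b with m(0) = x_0. With a = 6, b = -7/5, x_0 = 2/3, the solution is
  m(t) = x_0 * exp(a t) + (b/a) * (exp(a t) - 1)
       = (2/3) * exp(6 t) + ((-7/5)/6) * (exp(6 t) - 1)
       = 13*exp(6*t)/30 + 7/30.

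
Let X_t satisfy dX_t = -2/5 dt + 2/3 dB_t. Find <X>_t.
<X>_t = 4*t/9

For an Itô process dX_t = a(t) dt + b(t) dB_t, the quadratic variation is <X>_t = int_0^t b(s)^2 ds (the drift term does not contribute). Here b(s) = 2/3, so
  b(s)^2 = 4/9.
Integrating from 0 to t:
  <X>_t = int_0^t (4/9) ds = 4*t/9.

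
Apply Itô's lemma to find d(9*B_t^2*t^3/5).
d(9*B_t^2*t^3/5) = (9*t^2*(3*B_t^2 + t)/5) dt + (18*B_t*t^3/5) dB_t

Itô's formula for f(t, x): d f(t, B_t) = (f_t + (1/2) f_xx) dt + f_x dB_t. Compute partials of f(t, x) = 9*t^3*x^2/5:
  f_t(t,x)  = 27*t^2*x^2/5
  f_x(t,x)  = 18*t^3*x/5
  f_xx(t,x) = 18*t^3/5
Assemble drift = f_t + (1/2) f_xx = 9*t^2*(t + 3*x^2)/5 and diffusion = f_x = 18*t^3*x/5. Substituting x = B_t:
  d(9*B_t^2*t^3/5) = (9*t^2*(3*B_t^2 + t)/5) dt + (18*B_t*t^3/5) dB_t.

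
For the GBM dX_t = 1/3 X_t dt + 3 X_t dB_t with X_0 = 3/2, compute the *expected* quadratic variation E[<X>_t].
E[<X>_t] = 243*exp(29*t/3)/116 - 243/116

<X>_t = int_0^t (3 * X_s)^2 ds. Taking expectation inside the integral: E[<X>_t] = 3^2 * int_0^t E[X_s^2] ds. For GBM, E[X_s^2] = x_0^2 * exp((2 mu + sigma^2) s). Integrating:
  E[<X>_t] = 3^2 * (3/2)^2 * (exp((2*(1/3) + 3^2) t) - 1) / (2*(1/3) + 3^2)
           = 3^2 * (3/2)^2 * (exp((29/3) t) - 1) / (29/3) = 243*exp(29*t/3)/116 - 243/116.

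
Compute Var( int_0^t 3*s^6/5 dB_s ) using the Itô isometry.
Var = 9*t^13/325

The Itô integral of a deterministic integrand f(s) has mean 0 because each increment f(s) * (B_{s+ds} - B_s) has mean 0. By the Itô isometry:
  Var( int_0^t f(s) dB_s ) = E[ (int_0^t f(s) dB_s)^2 ] = int_0^t f(s)^2 ds.
Here f(s) = 3*s^6/5, so f(s)^2 = 9*s^12/25. Integrate:
  int_0^t (9*s^12/25) ds = 9*t^13/325.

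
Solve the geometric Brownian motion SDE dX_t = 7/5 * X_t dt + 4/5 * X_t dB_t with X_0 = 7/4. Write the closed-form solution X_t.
X_t = 7/4 * exp((27/25) * t + (4/5) * B_t)

For GBM dX = mu X dt + sigma X dB with X_0 = x_0, apply Itô to Y = log X: dY = (mu - sigma^2/2) dt + sigma dB, so Y_t = log(x_0) + (mu - sigma^2/2) t + sigma B_t and hence X_t = x_0 * exp((mu - sigma^2/2) t + sigma B_t).
With mu = 7/5, sigma = 4/5, x_0 = 7/4, this gives:
  X_t = 7/4 * exp((27/25) * t + (4/5) * B_t).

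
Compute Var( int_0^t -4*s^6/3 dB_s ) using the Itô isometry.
Var = 16*t^13/117

The Itô integral of a deterministic integrand f(s) has mean 0 because each increment f(s) * (B_{s+ds} - B_s) has mean 0. By the Itô isometry:
  Var( int_0^t f(s) dB_s ) = E[ (int_0^t f(s) dB_s)^2 ] = int_0^t f(s)^2 ds.
Here f(s) = -4*s^6/3, so f(s)^2 = 16*s^12/9. Integrate:
  int_0^t (16*s^12/9) ds = 16*t^13/117.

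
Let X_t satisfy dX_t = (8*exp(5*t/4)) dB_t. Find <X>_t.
<X>_t = 128*exp(5*t/2)/5 - 128/5

For an Itô process dX_t = a(t) dt + b(t) dB_t, the quadratic variation is <X>_t = int_0^t b(s)^2 ds (the drift term does not contribute). Here b(s) = 8*exp(5*s/4), so
  b(s)^2 = 64*exp(5*s/2).
Integrating from 0 to t:
  <X>_t = int_0^t (64*exp(5*s/2)) ds = 128*exp(5*t/2)/5 - 128/5.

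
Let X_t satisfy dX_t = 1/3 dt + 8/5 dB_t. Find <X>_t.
<X>_t = 64*t/25

For an Itô process dX_t = a(t) dt + b(t) dB_t, the quadratic variation is <X>_t = int_0^t b(s)^2 ds (the drift term does not contribute). Here b(s) = 8/5, so
  b(s)^2 = 64/25.
Integrating from 0 to t:
  <X>_t = int_0^t (64/25) ds = 64*t/25.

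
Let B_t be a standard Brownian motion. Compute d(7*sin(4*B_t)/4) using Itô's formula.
d(7*sin(4*B_t)/4) = (-14*sin(4*B_t)) dt + (7*cos(4*B_t)) dB_t

Itô's formula for f(B_t) gives d f(B_t) = f'(B_t) dB_t + (1/2) f''(B_t) dt. Compute derivatives of f(x) = 7*sin(4*x)/4:
  f'(x)  = 7*cos(4*x)
  f''(x) = -28*sin(4*x)
Substitute x = B_t and multiply the f'' term by 1/2:
  drift     = (1/2) * (-28*sin(4*x)) evaluated at B_t = -14*sin(4*B_t)
  diffusion = (7*cos(4*x)) evaluated at B_t = 7*cos(4*B_t)
Therefore d(7*sin(4*B_t)/4) = (-14*sin(4*B_t)) dt + (7*cos(4*B_t)) dB_t.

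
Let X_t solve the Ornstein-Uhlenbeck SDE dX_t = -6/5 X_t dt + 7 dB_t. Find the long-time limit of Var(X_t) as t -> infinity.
lim Var(X_t) = 245/12

The OU SDE dX = -theta X dt + sigma dB admits the integrating factor exp(theta t): d(exp(theta t) X_t) = sigma exp(theta t) dB_t. Integrating from 0 to t gives X_t = x_0 * exp(-theta t) + sigma * int_0^t exp(-theta (t-s)) dB_s for any initial x_0. The Itô integral has variance (by the Itô isometry) sigma^2 * int_0^t exp(-2 theta (t - s)) ds = sigma^2 * (1 - exp(-2 theta t)) / (2 theta), independent of x_0.
With theta = 6/5, sigma = 7:
  Var(X_t) = (7)^2 * (1 - exp(-2*6/5 t)) / (2 * 6/5) = 245/12 - 245*exp(-12*t/5)/12.
As t -> infinity, exp(-2*6/5 t) -> 0, so the stationary variance is sigma^2 / (2 theta) = 245/12.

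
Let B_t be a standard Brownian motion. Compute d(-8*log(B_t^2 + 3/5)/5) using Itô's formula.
d(-8*log(B_t^2 + 3/5)/5) = (8*(5*B_t^2 - 3)/(5*B_t^2 + 3)^2) dt + (-16*B_t/(5*B_t^2 + 3)) dB_t

Itô's formula for f(B_t) gives d f(B_t) = f'(B_t) dB_t + (1/2) f''(B_t) dt. Compute derivatives of f(x) = -8*log(x^2 + 3/5)/5:
  f'(x)  = -16*x/(5*x^2 + 3)
  f''(x) = 16*(5*x^2 - 3)/(5*x^2 + 3)^2
Substitute x = B_t and multiply the f'' term by 1/2:
  drift     = (1/2) * (16*(5*x^2 - 3)/(5*x^2 + 3)^2) evaluated at B_t = 8*(5*B_t^2 - 3)/(5*B_t^2 + 3)^2
  diffusion = (-16*x/(5*x^2 + 3)) evaluated at B_t = -16*B_t/(5*B_t^2 + 3)
Therefore d(-8*log(B_t^2 + 3/5)/5) = (8*(5*B_t^2 - 3)/(5*B_t^2 + 3)^2) dt + (-16*B_t/(5*B_t^2 + 3)) dB_t.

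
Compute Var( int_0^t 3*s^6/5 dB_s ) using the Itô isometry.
Var = 9*t^13/325

The Itô integral of a deterministic integrand f(s) has mean 0 because each increment f(s) * (B_{s+ds} - B_s) has mean 0. By the Itô isometry:
  Var( int_0^t f(s) dB_s ) = E[ (int_0^t f(s) dB_s)^2 ] = int_0^t f(s)^2 ds.
Here f(s) = 3*s^6/5, so f(s)^2 = 9*s^12/25. Integrate:
  int_0^t (9*s^12/25) ds = 9*t^13/325.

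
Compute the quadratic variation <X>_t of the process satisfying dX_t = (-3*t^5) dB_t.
<X>_t = 9*t^11/11

For an Itô process dX_t = a(t) dt + b(t) dB_t, the quadratic variation is <X>_t = int_0^t b(s)^2 ds (the drift term does not contribute). Here b(s) = -3*s^5, so
  b(s)^2 = 9*s^10.
Integrating from 0 to t:
  <X>_t = int_0^t (9*s^10) ds = 9*t^11/11.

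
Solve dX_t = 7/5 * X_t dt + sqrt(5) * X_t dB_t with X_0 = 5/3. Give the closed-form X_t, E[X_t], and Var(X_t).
X_t = 5/3 * exp((-11/10) t + (sqrt(5)) B_t); E[X_t] = 5*exp(7*t/5)/3; Var(X_t) = 25*(exp(5*t) - 1)*exp(14*t/5)/9

For GBM dX = mu X dt + sigma X dB with X_0 = x_0, apply Itô to Y = log X: dY = (mu - sigma^2/2) dt + sigma dB, so Y_t = log(x_0) + (mu - sigma^2/2) t + sigma B_t and hence X_t = x_0 * exp((mu - sigma^2/2) t + sigma B_t).
With mu = 7/5, sigma = sqrt(5), x_0 = 5/3, this gives:
  X_t = 5/3 * exp((-11/10) * t + (sqrt(5)) * B_t).
Since sigma*B_t ~ Normal(0, sigma^2 t), E[exp(sigma*B_t)] = exp(sigma^2 t / 2); so E[X_t] = x_0 * exp((mu - sigma^2/2) t) * exp(sigma^2 t / 2) = x_0 * exp(mu t) = 5*exp(7*t/5)/3.
Var(X_t) = E[X_t^2] - (E[X_t])^2 = x_0^2 * exp(2 mu t) * (exp(sigma^2 t) - 1) = 25*(exp(5*t) - 1)*exp(14*t/5)/9.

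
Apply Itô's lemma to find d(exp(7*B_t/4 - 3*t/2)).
d(exp(7*B_t/4 - 3*t/2)) = (exp(7*B_t/4 - 3*t/2)/32) dt + (7*exp(7*B_t/4 - 3*t/2)/4) dB_t

Itô's formula for f(t, x): d f(t, B_t) = (f_t + (1/2) f_xx) dt + f_x dB_t. Compute partials of f(t, x) = exp(-3*t/2 + 7*x/4):
  f_t(t,x)  = -3*exp(-3*t/2 + 7*x/4)/2
  f_x(t,x)  = 7*exp(-3*t/2 + 7*x/4)/4
  f_xx(t,x) = 49*exp(-3*t/2 + 7*x/4)/16
Assemble drift = f_t + (1/2) f_xx = exp(-3*t/2 + 7*x/4)/32 and diffusion = f_x = 7*exp(-3*t/2 + 7*x/4)/4. Substituting x = B_t:
  d(exp(7*B_t/4 - 3*t/2)) = (exp(7*B_t/4 - 3*t/2)/32) dt + (7*exp(7*B_t/4 - 3*t/2)/4) dB_t.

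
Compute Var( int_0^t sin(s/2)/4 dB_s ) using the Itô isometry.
Var = t/32 - sin(t)/32

The Itô integral of a deterministic integrand f(s) has mean 0 because each increment f(s) * (B_{s+ds} - B_s) has mean 0. By the Itô isometry:
  Var( int_0^t f(s) dB_s ) = E[ (int_0^t f(s) dB_s)^2 ] = int_0^t f(s)^2 ds.
Here f(s) = sin(s/2)/4, so f(s)^2 = sin(s/2)^2/16. Integrate:
  int_0^t (sin(s/2)^2/16) ds = t/32 - sin(t)/32.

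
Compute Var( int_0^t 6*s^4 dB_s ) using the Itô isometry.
Var = 4*t^9

The Itô integral of a deterministic integrand f(s) has mean 0 because each increment f(s) * (B_{s+ds} - B_s) has mean 0. By the Itô isometry:
  Var( int_0^t f(s) dB_s ) = E[ (int_0^t f(s) dB_s)^2 ] = int_0^t f(s)^2 ds.
Here f(s) = 6*s^4, so f(s)^2 = 36*s^8. Integrate:
  int_0^t (36*s^8) ds = 4*t^9.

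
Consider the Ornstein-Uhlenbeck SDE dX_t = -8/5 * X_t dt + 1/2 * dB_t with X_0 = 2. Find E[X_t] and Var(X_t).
E[X_t] = 2*exp(-8*t/5); Var(X_t) = 5/64 - 5*exp(-16*t/5)/64

The OU SDE dX = -theta X dt + sigma dB admits the integrating factor exp(theta t): d(exp(theta t) X_t) = sigma exp(theta t) dB_t. Integrating from 0 to t:
  X_t = x_0 * exp(-theta t) + sigma * int_0^t exp(-theta (t-s)) dB_s.
The Itô integral has mean 0 and (by the Itô isometry) variance sigma^2 * int_0^t exp(-2 theta (t - s)) ds = sigma^2 * (1 - exp(-2 theta t)) / (2 theta).
With theta = 8/5, sigma = 1/2, x_0 = 2:
  E[X_t] = 2 * exp(-8/5 t) = 2*exp(-8*t/5)
  Var(X_t) = (1/2)^2 * (1 - exp(-2*8/5 t)) / (2 * 8/5) = 5/64 - 5*exp(-16*t/5)/64.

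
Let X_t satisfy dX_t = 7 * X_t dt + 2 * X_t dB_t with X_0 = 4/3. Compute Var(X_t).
Var(X_t) = 16*(exp(4*t) - 1)*exp(14*t)/9

For GBM dX = mu X dt + sigma X dB with X_0 = x_0, apply Itô to Y = log X: dY = (mu - sigma^2/2) dt + sigma dB, so Y_t = log(x_0) + (mu - sigma^2/2) t + sigma B_t and hence X_t = x_0 * exp((mu - sigma^2/2) t + sigma B_t).
With mu = 7, sigma = 2, x_0 = 4/3, this gives:
  X_t = 4/3 * exp((5) * t + (2) * B_t).
Since sigma*B_t ~ Normal(0, sigma^2 t), E[exp(sigma*B_t)] = exp(sigma^2 t / 2); so E[X_t] = x_0 * exp((mu - sigma^2/2) t) * exp(sigma^2 t / 2) = x_0 * exp(mu t) = 4*exp(7*t)/3.
Var(X_t) = E[X_t^2] - (E[X_t])^2 = x_0^2 * exp(2 mu t) * (exp(sigma^2 t) - 1) = 16*(exp(4*t) - 1)*exp(14*t)/9.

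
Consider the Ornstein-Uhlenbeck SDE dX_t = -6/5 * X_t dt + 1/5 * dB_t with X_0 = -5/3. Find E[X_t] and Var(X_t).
E[X_t] = -5*exp(-6*t/5)/3; Var(X_t) = 1/60 - exp(-12*t/5)/60

The OU SDE dX = -theta X dt + sigma dB admits the integrating factor exp(theta t): d(exp(theta t) X_t) = sigma exp(theta t) dB_t. Integrating from 0 to t:
  X_t = x_0 * exp(-theta t) + sigma * int_0^t exp(-theta (t-s)) dB_s.
The Itô integral has mean 0 and (by the Itô isometry) variance sigma^2 * int_0^t exp(-2 theta (t - s)) ds = sigma^2 * (1 - exp(-2 theta t)) / (2 theta).
With theta = 6/5, sigma = 1/5, x_0 = -5/3:
  E[X_t] = -5/3 * exp(-6/5 t) = -5*exp(-6*t/5)/3
  Var(X_t) = (1/5)^2 * (1 - exp(-2*6/5 t)) / (2 * 6/5) = 1/60 - exp(-12*t/5)/60.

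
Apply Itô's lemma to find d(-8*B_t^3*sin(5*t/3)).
d(-8*B_t^3*sin(5*t/3)) = (-40*B_t^3*cos(5*t/3)/3 - 24*B_t*sin(5*t/3)) dt + (-24*B_t^2*sin(5*t/3)) dB_t

Itô's formula for f(t, x): d f(t, B_t) = (f_t + (1/2) f_xx) dt + f_x dB_t. Compute partials of f(t, x) = -8*x^3*sin(5*t/3):
  f_t(t,x)  = -40*x^3*cos(5*t/3)/3
  f_x(t,x)  = -24*x^2*sin(5*t/3)
  f_xx(t,x) = -48*x*sin(5*t/3)
Assemble drift = f_t + (1/2) f_xx = -40*x^3*cos(5*t/3)/3 - 24*x*sin(5*t/3) and diffusion = f_x = -24*x^2*sin(5*t/3). Substituting x = B_t:
  d(-8*B_t^3*sin(5*t/3)) = (-40*B_t^3*cos(5*t/3)/3 - 24*B_t*sin(5*t/3)) dt + (-24*B_t^2*sin(5*t/3)) dB_t.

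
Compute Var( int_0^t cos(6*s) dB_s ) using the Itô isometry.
Var = t/2 + sin(12*t)/24

The Itô integral of a deterministic integrand f(s) has mean 0 because each increment f(s) * (B_{s+ds} - B_s) has mean 0. By the Itô isometry:
  Var( int_0^t f(s) dB_s ) = E[ (int_0^t f(s) dB_s)^2 ] = int_0^t f(s)^2 ds.
Here f(s) = cos(6*s), so f(s)^2 = cos(6*s)^2. Integrate:
  int_0^t (cos(6*s)^2) ds = t/2 + sin(12*t)/24.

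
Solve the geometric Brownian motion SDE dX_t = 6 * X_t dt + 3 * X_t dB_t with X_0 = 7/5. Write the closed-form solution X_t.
X_t = 7/5 * exp((3/2) * t + (3) * B_t)

For GBM dX = mu X dt + sigma X dB with X_0 = x_0, apply Itô to Y = log X: dY = (mu - sigma^2/2) dt + sigma dB, so Y_t = log(x_0) + (mu - sigma^2/2) t + sigma B_t and hence X_t = x_0 * exp((mu - sigma^2/2) t + sigma B_t).
With mu = 6, sigma = 3, x_0 = 7/5, this gives:
  X_t = 7/5 * exp((3/2) * t + (3) * B_t).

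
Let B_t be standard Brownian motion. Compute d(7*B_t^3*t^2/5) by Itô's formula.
d(7*B_t^3*t^2/5) = (7*B_t*t*(2*B_t^2 + 3*t)/5) dt + (21*B_t^2*t^2/5) dB_t

Itô's formula for f(t, x): d f(t, B_t) = (f_t + (1/2) f_xx) dt + f_x dB_t. Compute partials of f(t, x) = 7*t^2*x^3/5:
  f_t(t,x)  = 14*t*x^3/5
  f_x(t,x)  = 21*t^2*x^2/5
  f_xx(t,x) = 42*t^2*x/5
Assemble drift = f_t + (1/2) f_xx = 7*t*x*(3*t + 2*x^2)/5 and diffusion = f_x = 21*t^2*x^2/5. Substituting x = B_t:
  d(7*B_t^3*t^2/5) = (7*B_t*t*(2*B_t^2 + 3*t)/5) dt + (21*B_t^2*t^2/5) dB_t.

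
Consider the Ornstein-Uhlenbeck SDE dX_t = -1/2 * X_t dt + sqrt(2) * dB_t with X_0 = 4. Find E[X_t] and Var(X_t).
E[X_t] = 4*exp(-t/2); Var(X_t) = 2 - 2*exp(-t)

The OU SDE dX = -theta X dt + sigma dB admits the integrating factor exp(theta t): d(exp(theta t) X_t) = sigma exp(theta t) dB_t. Integrating from 0 to t:
  X_t = x_0 * exp(-theta t) + sigma * int_0^t exp(-theta (t-s)) dB_s.
The Itô integral has mean 0 and (by the Itô isometry) variance sigma^2 * int_0^t exp(-2 theta (t - s)) ds = sigma^2 * (1 - exp(-2 theta t)) / (2 theta).
With theta = 1/2, sigma = sqrt(2), x_0 = 4:
  E[X_t] = 4 * exp(-1/2 t) = 4*exp(-t/2)
  Var(X_t) = (sqrt(2))^2 * (1 - exp(-2*1/2 t)) / (2 * 1/2) = 2 - 2*exp(-t).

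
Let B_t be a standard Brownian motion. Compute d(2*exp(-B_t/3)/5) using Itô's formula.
d(2*exp(-B_t/3)/5) = (exp(-B_t/3)/45) dt + (-2*exp(-B_t/3)/15) dB_t

Itô's formula for f(B_t) gives d f(B_t) = f'(B_t) dB_t + (1/2) f''(B_t) dt. Compute derivatives of f(x) = 2*exp(-x/3)/5:
  f'(x)  = -2*exp(-x/3)/15
  f''(x) = 2*exp(-x/3)/45
Substitute x = B_t and multiply the f'' term by 1/2:
  drift     = (1/2) * (2*exp(-x/3)/45) evaluated at B_t = exp(-B_t/3)/45
  diffusion = (-2*exp(-x/3)/15) evaluated at B_t = -2*exp(-B_t/3)/15
Therefore d(2*exp(-B_t/3)/5) = (exp(-B_t/3)/45) dt + (-2*exp(-B_t/3)/15) dB_t.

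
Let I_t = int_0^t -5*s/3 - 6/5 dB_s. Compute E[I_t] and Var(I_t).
E[I_t] = 0; Var(I_t) = t*(625*t^2 + 1350*t + 972)/675

The Itô integral of a deterministic integrand f(s) has mean 0 because each increment f(s) * (B_{s+ds} - B_s) has mean 0. By the Itô isometry:
  Var( int_0^t f(s) dB_s ) = E[ (int_0^t f(s) dB_s)^2 ] = int_0^t f(s)^2 ds.
Here f(s) = -5*s/3 - 6/5, so f(s)^2 = (25*s + 18)^2/225. Integrate:
  int_0^t ((25*s + 18)^2/225) ds = t*(625*t^2 + 1350*t + 972)/675.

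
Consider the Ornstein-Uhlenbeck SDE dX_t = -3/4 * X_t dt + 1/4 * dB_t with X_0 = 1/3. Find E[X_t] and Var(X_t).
E[X_t] = exp(-3*t/4)/3; Var(X_t) = 1/24 - exp(-3*t/2)/24

The OU SDE dX = -theta X dt + sigma dB admits the integrating factor exp(theta t): d(exp(theta t) X_t) = sigma exp(theta t) dB_t. Integrating from 0 to t:
  X_t = x_0 * exp(-theta t) + sigma * int_0^t exp(-theta (t-s)) dB_s.
The Itô integral has mean 0 and (by the Itô isometry) variance sigma^2 * int_0^t exp(-2 theta (t - s)) ds = sigma^2 * (1 - exp(-2 theta t)) / (2 theta).
With theta = 3/4, sigma = 1/4, x_0 = 1/3:
  E[X_t] = 1/3 * exp(-3/4 t) = exp(-3*t/4)/3
  Var(X_t) = (1/4)^2 * (1 - exp(-2*3/4 t)) / (2 * 3/4) = 1/24 - exp(-3*t/2)/24.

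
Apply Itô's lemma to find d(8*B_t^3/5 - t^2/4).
d(8*B_t^3/5 - t^2/4) = (24*B_t/5 - t/2) dt + (24*B_t^2/5) dB_t

Itô's formula for f(t, x): d f(t, B_t) = (f_t + (1/2) f_xx) dt + f_x dB_t. Compute partials of f(t, x) = -t^2/4 + 8*x^3/5:
  f_t(t,x)  = -t/2
  f_x(t,x)  = 24*x^2/5
  f_xx(t,x) = 48*x/5
Assemble drift = f_t + (1/2) f_xx = -t/2 + 24*x/5 and diffusion = f_x = 24*x^2/5. Substituting x = B_t:
  d(8*B_t^3/5 - t^2/4) = (24*B_t/5 - t/2) dt + (24*B_t^2/5) dB_t.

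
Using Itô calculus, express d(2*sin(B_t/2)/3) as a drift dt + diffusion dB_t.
d(2*sin(B_t/2)/3) = (-sin(B_t/2)/12) dt + (cos(B_t/2)/3) dB_t

Itô's formula for f(B_t) gives d f(B_t) = f'(B_t) dB_t + (1/2) f''(B_t) dt. Compute derivatives of f(x) = 2*sin(x/2)/3:
  f'(x)  = cos(x/2)/3
  f''(x) = -sin(x/2)/6
Substitute x = B_t and multiply the f'' term by 1/2:
  drift     = (1/2) * (-sin(x/2)/6) evaluated at B_t = -sin(B_t/2)/12
  diffusion = (cos(x/2)/3) evaluated at B_t = cos(B_t/2)/3
Therefore d(2*sin(B_t/2)/3) = (-sin(B_t/2)/12) dt + (cos(B_t/2)/3) dB_t.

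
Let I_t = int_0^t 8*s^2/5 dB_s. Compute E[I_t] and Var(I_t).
E[I_t] = 0; Var(I_t) = 64*t^5/125

The Itô integral of a deterministic integrand f(s) has mean 0 because each increment f(s) * (B_{s+ds} - B_s) has mean 0. By the Itô isometry:
  Var( int_0^t f(s) dB_s ) = E[ (int_0^t f(s) dB_s)^2 ] = int_0^t f(s)^2 ds.
Here f(s) = 8*s^2/5, so f(s)^2 = 64*s^4/25. Integrate:
  int_0^t (64*s^4/25) ds = 64*t^5/125.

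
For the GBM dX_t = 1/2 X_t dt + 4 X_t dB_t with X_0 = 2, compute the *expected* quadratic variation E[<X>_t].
E[<X>_t] = 64*exp(17*t)/17 - 64/17

<X>_t = int_0^t (4 * X_s)^2 ds. Taking expectation inside the integral: E[<X>_t] = 4^2 * int_0^t E[X_s^2] ds. For GBM, E[X_s^2] = x_0^2 * exp((2 mu + sigma^2) s). Integrating:
  E[<X>_t] = 4^2 * 2^2 * (exp((2*(1/2) + 4^2) t) - 1) / (2*(1/2) + 4^2)
           = 4^2 * 2^2 * (exp(17 t) - 1) / 17 = 64*exp(17*t)/17 - 64/17.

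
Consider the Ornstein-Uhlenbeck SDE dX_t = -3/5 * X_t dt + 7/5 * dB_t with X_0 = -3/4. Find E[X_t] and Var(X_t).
E[X_t] = -3*exp(-3*t/5)/4; Var(X_t) = 49/30 - 49*exp(-6*t/5)/30

The OU SDE dX = -theta X dt + sigma dB admits the integrating factor exp(theta t): d(exp(theta t) X_t) = sigma exp(theta t) dB_t. Integrating from 0 to t:
  X_t = x_0 * exp(-theta t) + sigma * int_0^t exp(-theta (t-s)) dB_s.
The Itô integral has mean 0 and (by the Itô isometry) variance sigma^2 * int_0^t exp(-2 theta (t - s)) ds = sigma^2 * (1 - exp(-2 theta t)) / (2 theta).
With theta = 3/5, sigma = 7/5, x_0 = -3/4:
  E[X_t] = -3/4 * exp(-3/5 t) = -3*exp(-3*t/5)/4
  Var(X_t) = (7/5)^2 * (1 - exp(-2*3/5 t)) / (2 * 3/5) = 49/30 - 49*exp(-6*t/5)/30.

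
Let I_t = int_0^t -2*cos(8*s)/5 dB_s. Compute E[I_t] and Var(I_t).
E[I_t] = 0; Var(I_t) = 2*t/25 + sin(8*t)*cos(8*t)/100

The Itô integral of a deterministic integrand f(s) has mean 0 because each increment f(s) * (B_{s+ds} - B_s) has mean 0. By the Itô isometry:
  Var( int_0^t f(s) dB_s ) = E[ (int_0^t f(s) dB_s)^2 ] = int_0^t f(s)^2 ds.
Here f(s) = -2*cos(8*s)/5, so f(s)^2 = 4*cos(8*s)^2/25. Integrate:
  int_0^t (4*cos(8*s)^2/25) ds = 2*t/25 + sin(8*t)*cos(8*t)/100.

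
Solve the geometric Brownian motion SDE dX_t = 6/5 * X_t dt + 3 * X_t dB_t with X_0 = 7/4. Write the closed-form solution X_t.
X_t = 7/4 * exp((-33/10) * t + (3) * B_t)

For GBM dX = mu X dt + sigma X dB with X_0 = x_0, apply Itô to Y = log X: dY = (mu - sigma^2/2) dt + sigma dB, so Y_t = log(x_0) + (mu - sigma^2/2) t + sigma B_t and hence X_t = x_0 * exp((mu - sigma^2/2) t + sigma B_t).
With mu = 6/5, sigma = 3, x_0 = 7/4, this gives:
  X_t = 7/4 * exp((-33/10) * t + (3) * B_t).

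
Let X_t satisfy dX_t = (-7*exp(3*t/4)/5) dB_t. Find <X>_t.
<X>_t = 98*exp(3*t/2)/75 - 98/75

For an Itô process dX_t = a(t) dt + b(t) dB_t, the quadratic variation is <X>_t = int_0^t b(s)^2 ds (the drift term does not contribute). Here b(s) = -7*exp(3*s/4)/5, so
  b(s)^2 = 49*exp(3*s/2)/25.
Integrating from 0 to t:
  <X>_t = int_0^t (49*exp(3*s/2)/25) ds = 98*exp(3*t/2)/75 - 98/75.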